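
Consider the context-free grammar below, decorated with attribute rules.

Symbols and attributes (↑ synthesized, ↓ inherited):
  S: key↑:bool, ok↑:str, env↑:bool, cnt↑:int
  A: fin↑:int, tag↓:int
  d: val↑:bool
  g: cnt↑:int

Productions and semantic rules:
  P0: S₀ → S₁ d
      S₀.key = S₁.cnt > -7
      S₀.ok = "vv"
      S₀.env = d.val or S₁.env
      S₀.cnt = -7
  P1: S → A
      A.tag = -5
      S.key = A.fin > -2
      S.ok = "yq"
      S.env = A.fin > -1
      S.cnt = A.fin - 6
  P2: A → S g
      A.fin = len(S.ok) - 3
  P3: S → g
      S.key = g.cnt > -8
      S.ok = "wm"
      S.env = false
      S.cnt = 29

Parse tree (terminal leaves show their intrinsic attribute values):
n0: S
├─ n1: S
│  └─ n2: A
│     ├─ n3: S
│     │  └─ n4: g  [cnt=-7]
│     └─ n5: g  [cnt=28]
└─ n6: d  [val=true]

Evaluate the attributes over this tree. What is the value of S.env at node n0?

1. n2.tag = -5  [-5]
2. n4.cnt = -7  [terminal]
3. n3.key = true  [g.cnt > -8]
4. n3.ok = "wm"  ["wm"]
5. n3.env = false  [false]
6. n3.cnt = 29  [29]
7. n5.cnt = 28  [terminal]
8. n2.fin = -1  [len(S.ok) - 3]
9. n1.key = true  [A.fin > -2]
10. n1.ok = "yq"  ["yq"]
11. n1.env = false  [A.fin > -1]
12. n1.cnt = -7  [A.fin - 6]
13. n6.val = true  [terminal]
14. n0.key = false  [S₁.cnt > -7]
15. n0.ok = "vv"  ["vv"]
16. n0.env = true  [d.val or S₁.env]
17. n0.cnt = -7  [-7]

true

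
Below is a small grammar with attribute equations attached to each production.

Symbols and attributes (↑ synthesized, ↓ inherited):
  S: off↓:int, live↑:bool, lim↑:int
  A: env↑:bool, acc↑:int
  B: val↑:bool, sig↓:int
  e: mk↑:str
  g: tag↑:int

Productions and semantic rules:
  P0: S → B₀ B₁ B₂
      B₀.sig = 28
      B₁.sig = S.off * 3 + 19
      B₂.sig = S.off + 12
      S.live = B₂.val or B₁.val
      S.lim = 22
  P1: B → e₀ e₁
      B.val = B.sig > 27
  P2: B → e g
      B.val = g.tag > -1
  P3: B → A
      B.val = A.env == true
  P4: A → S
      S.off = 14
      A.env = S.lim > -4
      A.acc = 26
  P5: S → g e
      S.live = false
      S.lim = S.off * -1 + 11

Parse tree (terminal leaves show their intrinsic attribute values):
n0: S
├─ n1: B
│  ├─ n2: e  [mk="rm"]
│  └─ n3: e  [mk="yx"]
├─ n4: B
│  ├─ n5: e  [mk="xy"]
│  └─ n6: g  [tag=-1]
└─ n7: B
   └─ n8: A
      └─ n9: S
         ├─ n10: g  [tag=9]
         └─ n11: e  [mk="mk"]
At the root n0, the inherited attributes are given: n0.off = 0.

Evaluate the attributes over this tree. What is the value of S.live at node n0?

true

1. n0.off = 0  [given at root]
2. n1.sig = 28  [28]
3. n2.mk = "rm"  [terminal]
4. n3.mk = "yx"  [terminal]
5. n1.val = true  [B.sig > 27]
6. n4.sig = 19  [S.off * 3 + 19]
7. n5.mk = "xy"  [terminal]
8. n6.tag = -1  [terminal]
9. n4.val = false  [g.tag > -1]
10. n7.sig = 12  [S.off + 12]
11. n9.off = 14  [14]
12. n10.tag = 9  [terminal]
13. n11.mk = "mk"  [terminal]
14. n9.live = false  [false]
15. n9.lim = -3  [S.off * -1 + 11]
16. n8.env = true  [S.lim > -4]
17. n8.acc = 26  [26]
18. n7.val = true  [A.env == true]
19. n0.live = true  [B₂.val or B₁.val]
20. n0.lim = 22  [22]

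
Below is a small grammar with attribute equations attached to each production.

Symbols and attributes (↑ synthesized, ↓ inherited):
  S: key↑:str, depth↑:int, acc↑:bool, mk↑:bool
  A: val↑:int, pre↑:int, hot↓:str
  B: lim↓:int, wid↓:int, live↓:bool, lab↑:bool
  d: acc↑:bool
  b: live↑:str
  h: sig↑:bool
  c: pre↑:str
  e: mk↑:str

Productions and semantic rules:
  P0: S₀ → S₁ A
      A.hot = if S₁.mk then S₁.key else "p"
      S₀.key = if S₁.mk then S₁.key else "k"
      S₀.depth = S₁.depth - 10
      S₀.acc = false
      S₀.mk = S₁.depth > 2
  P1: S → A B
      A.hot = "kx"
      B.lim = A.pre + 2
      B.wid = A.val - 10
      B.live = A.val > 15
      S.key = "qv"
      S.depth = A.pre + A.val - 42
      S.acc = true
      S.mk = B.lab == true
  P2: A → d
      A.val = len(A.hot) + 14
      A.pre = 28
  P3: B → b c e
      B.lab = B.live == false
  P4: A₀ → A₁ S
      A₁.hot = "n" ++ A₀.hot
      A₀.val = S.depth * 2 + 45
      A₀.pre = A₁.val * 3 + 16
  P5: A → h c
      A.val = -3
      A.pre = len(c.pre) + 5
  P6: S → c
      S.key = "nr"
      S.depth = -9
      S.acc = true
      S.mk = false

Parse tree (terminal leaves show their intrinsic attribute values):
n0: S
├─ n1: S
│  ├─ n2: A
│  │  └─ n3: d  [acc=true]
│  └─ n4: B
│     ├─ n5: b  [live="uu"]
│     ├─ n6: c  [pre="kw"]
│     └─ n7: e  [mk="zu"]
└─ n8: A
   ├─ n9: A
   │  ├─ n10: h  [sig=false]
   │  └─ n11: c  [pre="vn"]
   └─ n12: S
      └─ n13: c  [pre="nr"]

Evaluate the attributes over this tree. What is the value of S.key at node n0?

"k"

1. n2.hot = "kx"  ["kx"]
2. n3.acc = true  [terminal]
3. n2.val = 16  [len(A.hot) + 14]
4. n2.pre = 28  [28]
5. n4.lim = 30  [A.pre + 2]
6. n4.wid = 6  [A.val - 10]
7. n4.live = true  [A.val > 15]
8. n5.live = "uu"  [terminal]
9. n6.pre = "kw"  [terminal]
10. n7.mk = "zu"  [terminal]
11. n4.lab = false  [B.live == false]
12. n1.key = "qv"  ["qv"]
13. n1.depth = 2  [A.pre + A.val - 42]
14. n1.acc = true  [true]
15. n1.mk = false  [B.lab == true]
16. n8.hot = "p"  [if S₁.mk then S₁.key else "p"]
17. n9.hot = "np"  ["n" ++ A₀.hot]
18. n10.sig = false  [terminal]
19. n11.pre = "vn"  [terminal]
20. n9.val = -3  [-3]
21. n9.pre = 7  [len(c.pre) + 5]
22. n13.pre = "nr"  [terminal]
23. n12.key = "nr"  ["nr"]
24. n12.depth = -9  [-9]
25. n12.acc = true  [true]
26. n12.mk = false  [false]
27. n8.val = 27  [S.depth * 2 + 45]
28. n8.pre = 7  [A₁.val * 3 + 16]
29. n0.key = "k"  [if S₁.mk then S₁.key else "k"]
30. n0.depth = -8  [S₁.depth - 10]
31. n0.acc = false  [false]
32. n0.mk = false  [S₁.depth > 2]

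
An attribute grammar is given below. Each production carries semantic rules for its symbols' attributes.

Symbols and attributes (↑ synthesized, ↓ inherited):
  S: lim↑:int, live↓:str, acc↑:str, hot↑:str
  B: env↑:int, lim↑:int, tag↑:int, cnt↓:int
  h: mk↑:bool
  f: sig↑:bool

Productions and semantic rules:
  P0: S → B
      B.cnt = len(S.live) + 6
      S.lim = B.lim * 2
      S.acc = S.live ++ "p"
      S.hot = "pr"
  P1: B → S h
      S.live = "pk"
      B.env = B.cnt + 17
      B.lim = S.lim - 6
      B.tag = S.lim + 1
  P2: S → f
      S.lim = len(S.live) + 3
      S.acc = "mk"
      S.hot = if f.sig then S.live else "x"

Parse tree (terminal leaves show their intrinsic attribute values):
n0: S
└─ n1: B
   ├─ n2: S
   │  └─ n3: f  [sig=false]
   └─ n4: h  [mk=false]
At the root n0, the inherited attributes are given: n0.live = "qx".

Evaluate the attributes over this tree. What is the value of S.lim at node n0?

-2

1. n0.live = "qx"  [given at root]
2. n1.cnt = 8  [len(S.live) + 6]
3. n2.live = "pk"  ["pk"]
4. n3.sig = false  [terminal]
5. n2.lim = 5  [len(S.live) + 3]
6. n2.acc = "mk"  ["mk"]
7. n2.hot = "x"  [if f.sig then S.live else "x"]
8. n4.mk = false  [terminal]
9. n1.env = 25  [B.cnt + 17]
10. n1.lim = -1  [S.lim - 6]
11. n1.tag = 6  [S.lim + 1]
12. n0.lim = -2  [B.lim * 2]
13. n0.acc = "qxp"  [S.live ++ "p"]
14. n0.hot = "pr"  ["pr"]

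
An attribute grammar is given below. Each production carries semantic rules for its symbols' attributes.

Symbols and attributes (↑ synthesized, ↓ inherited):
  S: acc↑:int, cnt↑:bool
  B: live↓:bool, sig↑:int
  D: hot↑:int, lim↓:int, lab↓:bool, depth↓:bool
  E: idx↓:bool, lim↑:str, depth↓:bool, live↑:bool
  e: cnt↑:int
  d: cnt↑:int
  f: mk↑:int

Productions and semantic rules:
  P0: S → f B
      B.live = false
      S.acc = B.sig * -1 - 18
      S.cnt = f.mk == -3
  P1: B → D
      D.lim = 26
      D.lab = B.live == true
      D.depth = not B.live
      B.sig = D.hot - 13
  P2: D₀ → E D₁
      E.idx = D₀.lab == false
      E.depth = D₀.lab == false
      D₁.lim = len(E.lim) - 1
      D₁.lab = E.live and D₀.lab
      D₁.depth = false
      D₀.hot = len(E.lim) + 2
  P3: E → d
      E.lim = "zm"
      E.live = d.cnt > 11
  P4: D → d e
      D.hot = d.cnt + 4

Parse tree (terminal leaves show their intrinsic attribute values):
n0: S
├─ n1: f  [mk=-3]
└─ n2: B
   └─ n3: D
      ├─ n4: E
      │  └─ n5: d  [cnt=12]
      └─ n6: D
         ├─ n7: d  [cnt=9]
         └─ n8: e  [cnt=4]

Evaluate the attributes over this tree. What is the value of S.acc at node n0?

-9

1. n1.mk = -3  [terminal]
2. n2.live = false  [false]
3. n3.lim = 26  [26]
4. n3.lab = false  [B.live == true]
5. n3.depth = true  [not B.live]
6. n4.idx = true  [D₀.lab == false]
7. n4.depth = true  [D₀.lab == false]
8. n5.cnt = 12  [terminal]
9. n4.lim = "zm"  ["zm"]
10. n4.live = true  [d.cnt > 11]
11. n6.lim = 1  [len(E.lim) - 1]
12. n6.lab = false  [E.live and D₀.lab]
13. n6.depth = false  [false]
14. n7.cnt = 9  [terminal]
15. n8.cnt = 4  [terminal]
16. n6.hot = 13  [d.cnt + 4]
17. n3.hot = 4  [len(E.lim) + 2]
18. n2.sig = -9  [D.hot - 13]
19. n0.acc = -9  [B.sig * -1 - 18]
20. n0.cnt = true  [f.mk == -3]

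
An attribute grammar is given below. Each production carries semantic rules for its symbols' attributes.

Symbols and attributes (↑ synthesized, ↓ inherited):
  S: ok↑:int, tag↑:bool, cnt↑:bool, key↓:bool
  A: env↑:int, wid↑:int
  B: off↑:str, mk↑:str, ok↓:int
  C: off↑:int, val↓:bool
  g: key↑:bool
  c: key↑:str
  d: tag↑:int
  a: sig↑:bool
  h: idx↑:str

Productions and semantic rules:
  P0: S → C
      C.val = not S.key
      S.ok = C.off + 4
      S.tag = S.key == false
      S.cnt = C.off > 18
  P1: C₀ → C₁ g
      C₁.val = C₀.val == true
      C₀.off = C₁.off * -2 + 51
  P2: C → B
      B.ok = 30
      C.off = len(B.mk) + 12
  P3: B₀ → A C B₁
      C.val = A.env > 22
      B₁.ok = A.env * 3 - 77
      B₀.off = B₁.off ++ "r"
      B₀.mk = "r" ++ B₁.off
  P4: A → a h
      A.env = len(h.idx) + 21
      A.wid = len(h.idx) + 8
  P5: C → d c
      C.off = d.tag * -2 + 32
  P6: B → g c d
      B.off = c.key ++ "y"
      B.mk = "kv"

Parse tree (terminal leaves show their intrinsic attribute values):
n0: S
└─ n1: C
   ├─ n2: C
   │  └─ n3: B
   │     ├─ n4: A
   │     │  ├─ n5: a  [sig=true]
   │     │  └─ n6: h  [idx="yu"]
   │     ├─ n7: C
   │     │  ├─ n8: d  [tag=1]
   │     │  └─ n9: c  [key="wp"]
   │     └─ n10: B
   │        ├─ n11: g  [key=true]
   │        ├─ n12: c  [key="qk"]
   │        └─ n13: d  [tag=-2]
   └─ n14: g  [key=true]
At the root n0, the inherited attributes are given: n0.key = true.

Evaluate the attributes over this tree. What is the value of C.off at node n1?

19

1. n0.key = true  [given at root]
2. n1.val = false  [not S.key]
3. n2.val = false  [C₀.val == true]
4. n3.ok = 30  [30]
5. n5.sig = true  [terminal]
6. n6.idx = "yu"  [terminal]
7. n4.env = 23  [len(h.idx) + 21]
8. n4.wid = 10  [len(h.idx) + 8]
9. n7.val = true  [A.env > 22]
10. n8.tag = 1  [terminal]
11. n9.key = "wp"  [terminal]
12. n7.off = 30  [d.tag * -2 + 32]
13. n10.ok = -8  [A.env * 3 - 77]
14. n11.key = true  [terminal]
15. n12.key = "qk"  [terminal]
16. n13.tag = -2  [terminal]
17. n10.off = "qky"  [c.key ++ "y"]
18. n10.mk = "kv"  ["kv"]
19. n3.off = "qkyr"  [B₁.off ++ "r"]
20. n3.mk = "rqky"  ["r" ++ B₁.off]
21. n2.off = 16  [len(B.mk) + 12]
22. n14.key = true  [terminal]
23. n1.off = 19  [C₁.off * -2 + 51]
24. n0.ok = 23  [C.off + 4]
25. n0.tag = false  [S.key == false]
26. n0.cnt = true  [C.off > 18]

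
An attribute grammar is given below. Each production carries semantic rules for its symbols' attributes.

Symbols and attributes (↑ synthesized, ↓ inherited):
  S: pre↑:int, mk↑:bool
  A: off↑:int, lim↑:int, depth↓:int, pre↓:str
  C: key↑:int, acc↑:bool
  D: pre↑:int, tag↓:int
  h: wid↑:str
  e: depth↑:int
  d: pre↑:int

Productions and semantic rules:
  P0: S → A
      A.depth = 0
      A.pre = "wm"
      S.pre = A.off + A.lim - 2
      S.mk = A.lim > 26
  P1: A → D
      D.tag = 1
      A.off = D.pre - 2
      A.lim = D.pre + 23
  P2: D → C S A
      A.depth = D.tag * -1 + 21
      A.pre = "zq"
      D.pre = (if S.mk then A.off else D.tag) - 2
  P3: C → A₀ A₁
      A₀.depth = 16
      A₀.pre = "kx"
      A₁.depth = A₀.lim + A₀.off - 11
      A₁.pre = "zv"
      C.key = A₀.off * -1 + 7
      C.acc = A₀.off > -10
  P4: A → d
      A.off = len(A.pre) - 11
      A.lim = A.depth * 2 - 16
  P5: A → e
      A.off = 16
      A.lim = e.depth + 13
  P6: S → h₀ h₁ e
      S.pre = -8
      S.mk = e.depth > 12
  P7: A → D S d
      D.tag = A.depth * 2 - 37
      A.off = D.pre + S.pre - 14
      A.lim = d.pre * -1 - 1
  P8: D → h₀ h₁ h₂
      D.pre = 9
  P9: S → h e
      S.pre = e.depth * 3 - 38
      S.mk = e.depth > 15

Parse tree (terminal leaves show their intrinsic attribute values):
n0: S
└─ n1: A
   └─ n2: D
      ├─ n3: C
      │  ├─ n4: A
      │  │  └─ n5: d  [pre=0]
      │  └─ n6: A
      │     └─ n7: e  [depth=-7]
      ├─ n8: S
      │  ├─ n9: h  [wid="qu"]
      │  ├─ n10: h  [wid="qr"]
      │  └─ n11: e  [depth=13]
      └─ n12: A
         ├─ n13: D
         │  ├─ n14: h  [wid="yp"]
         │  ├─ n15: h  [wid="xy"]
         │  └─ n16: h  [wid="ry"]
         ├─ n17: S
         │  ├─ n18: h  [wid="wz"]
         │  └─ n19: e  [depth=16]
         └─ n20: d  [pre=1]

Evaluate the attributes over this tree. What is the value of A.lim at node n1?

1. n1.depth = 0  [0]
2. n1.pre = "wm"  ["wm"]
3. n2.tag = 1  [1]
4. n4.depth = 16  [16]
5. n4.pre = "kx"  ["kx"]
6. n5.pre = 0  [terminal]
7. n4.off = -9  [len(A.pre) - 11]
8. n4.lim = 16  [A.depth * 2 - 16]
9. n6.depth = -4  [A₀.lim + A₀.off - 11]
10. n6.pre = "zv"  ["zv"]
11. n7.depth = -7  [terminal]
12. n6.off = 16  [16]
13. n6.lim = 6  [e.depth + 13]
14. n3.key = 16  [A₀.off * -1 + 7]
15. n3.acc = true  [A₀.off > -10]
16. n9.wid = "qu"  [terminal]
17. n10.wid = "qr"  [terminal]
18. n11.depth = 13  [terminal]
19. n8.pre = -8  [-8]
20. n8.mk = true  [e.depth > 12]
21. n12.depth = 20  [D.tag * -1 + 21]
22. n12.pre = "zq"  ["zq"]
23. n13.tag = 3  [A.depth * 2 - 37]
24. n14.wid = "yp"  [terminal]
25. n15.wid = "xy"  [terminal]
26. n16.wid = "ry"  [terminal]
27. n13.pre = 9  [9]
28. n18.wid = "wz"  [terminal]
29. n19.depth = 16  [terminal]
30. n17.pre = 10  [e.depth * 3 - 38]
31. n17.mk = true  [e.depth > 15]
32. n20.pre = 1  [terminal]
33. n12.off = 5  [D.pre + S.pre - 14]
34. n12.lim = -2  [d.pre * -1 - 1]
35. n2.pre = 3  [(if S.mk then A.off else D.tag) - 2]
36. n1.off = 1  [D.pre - 2]
37. n1.lim = 26  [D.pre + 23]
38. n0.pre = 25  [A.off + A.lim - 2]
39. n0.mk = false  [A.lim > 26]

26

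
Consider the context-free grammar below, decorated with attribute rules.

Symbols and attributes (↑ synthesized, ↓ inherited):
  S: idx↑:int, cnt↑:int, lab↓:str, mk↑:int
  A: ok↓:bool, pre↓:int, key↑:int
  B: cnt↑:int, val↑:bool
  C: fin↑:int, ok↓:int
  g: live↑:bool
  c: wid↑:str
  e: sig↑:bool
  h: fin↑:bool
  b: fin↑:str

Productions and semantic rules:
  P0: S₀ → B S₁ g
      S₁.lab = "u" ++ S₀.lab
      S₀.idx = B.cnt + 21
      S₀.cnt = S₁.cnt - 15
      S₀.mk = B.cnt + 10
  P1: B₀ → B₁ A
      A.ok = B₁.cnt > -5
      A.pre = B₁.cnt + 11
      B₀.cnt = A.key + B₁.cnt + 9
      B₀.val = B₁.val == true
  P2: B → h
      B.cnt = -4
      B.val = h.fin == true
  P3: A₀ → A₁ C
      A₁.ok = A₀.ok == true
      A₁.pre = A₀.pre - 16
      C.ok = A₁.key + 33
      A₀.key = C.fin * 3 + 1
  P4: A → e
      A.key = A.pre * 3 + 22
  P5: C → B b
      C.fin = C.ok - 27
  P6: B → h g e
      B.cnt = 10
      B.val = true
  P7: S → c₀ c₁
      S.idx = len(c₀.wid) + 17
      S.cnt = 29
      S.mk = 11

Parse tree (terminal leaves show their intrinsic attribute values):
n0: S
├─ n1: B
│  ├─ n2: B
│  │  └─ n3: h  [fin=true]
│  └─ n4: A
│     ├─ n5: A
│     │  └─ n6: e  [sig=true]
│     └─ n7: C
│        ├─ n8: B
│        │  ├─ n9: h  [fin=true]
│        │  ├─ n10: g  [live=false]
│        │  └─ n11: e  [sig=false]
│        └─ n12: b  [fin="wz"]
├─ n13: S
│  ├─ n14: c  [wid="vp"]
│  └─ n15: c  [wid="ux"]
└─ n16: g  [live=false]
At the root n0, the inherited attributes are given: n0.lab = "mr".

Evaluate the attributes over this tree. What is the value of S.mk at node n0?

19

1. n0.lab = "mr"  [given at root]
2. n3.fin = true  [terminal]
3. n2.cnt = -4  [-4]
4. n2.val = true  [h.fin == true]
5. n4.ok = true  [B₁.cnt > -5]
6. n4.pre = 7  [B₁.cnt + 11]
7. n5.ok = true  [A₀.ok == true]
8. n5.pre = -9  [A₀.pre - 16]
9. n6.sig = true  [terminal]
10. n5.key = -5  [A.pre * 3 + 22]
11. n7.ok = 28  [A₁.key + 33]
12. n9.fin = true  [terminal]
13. n10.live = false  [terminal]
14. n11.sig = false  [terminal]
15. n8.cnt = 10  [10]
16. n8.val = true  [true]
17. n12.fin = "wz"  [terminal]
18. n7.fin = 1  [C.ok - 27]
19. n4.key = 4  [C.fin * 3 + 1]
20. n1.cnt = 9  [A.key + B₁.cnt + 9]
21. n1.val = true  [B₁.val == true]
22. n13.lab = "umr"  ["u" ++ S₀.lab]
23. n14.wid = "vp"  [terminal]
24. n15.wid = "ux"  [terminal]
25. n13.idx = 19  [len(c₀.wid) + 17]
26. n13.cnt = 29  [29]
27. n13.mk = 11  [11]
28. n16.live = false  [terminal]
29. n0.idx = 30  [B.cnt + 21]
30. n0.cnt = 14  [S₁.cnt - 15]
31. n0.mk = 19  [B.cnt + 10]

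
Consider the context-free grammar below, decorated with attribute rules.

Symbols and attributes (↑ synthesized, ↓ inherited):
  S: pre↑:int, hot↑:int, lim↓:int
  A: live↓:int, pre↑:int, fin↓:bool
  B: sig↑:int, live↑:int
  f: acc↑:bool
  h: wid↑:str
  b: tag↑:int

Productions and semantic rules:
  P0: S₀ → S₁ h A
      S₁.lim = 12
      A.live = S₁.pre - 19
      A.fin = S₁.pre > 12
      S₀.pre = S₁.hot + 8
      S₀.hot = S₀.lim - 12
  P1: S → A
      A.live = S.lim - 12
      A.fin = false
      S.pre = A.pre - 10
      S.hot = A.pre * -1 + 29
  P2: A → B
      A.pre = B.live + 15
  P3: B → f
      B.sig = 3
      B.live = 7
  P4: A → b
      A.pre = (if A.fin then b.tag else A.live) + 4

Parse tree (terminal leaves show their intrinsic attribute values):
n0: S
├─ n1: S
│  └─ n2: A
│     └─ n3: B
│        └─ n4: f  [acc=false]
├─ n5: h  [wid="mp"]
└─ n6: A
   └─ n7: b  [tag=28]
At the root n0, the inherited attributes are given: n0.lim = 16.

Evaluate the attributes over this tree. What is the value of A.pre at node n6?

1. n0.lim = 16  [given at root]
2. n1.lim = 12  [12]
3. n2.live = 0  [S.lim - 12]
4. n2.fin = false  [false]
5. n4.acc = false  [terminal]
6. n3.sig = 3  [3]
7. n3.live = 7  [7]
8. n2.pre = 22  [B.live + 15]
9. n1.pre = 12  [A.pre - 10]
10. n1.hot = 7  [A.pre * -1 + 29]
11. n5.wid = "mp"  [terminal]
12. n6.live = -7  [S₁.pre - 19]
13. n6.fin = false  [S₁.pre > 12]
14. n7.tag = 28  [terminal]
15. n6.pre = -3  [(if A.fin then b.tag else A.live) + 4]
16. n0.pre = 15  [S₁.hot + 8]
17. n0.hot = 4  [S₀.lim - 12]

-3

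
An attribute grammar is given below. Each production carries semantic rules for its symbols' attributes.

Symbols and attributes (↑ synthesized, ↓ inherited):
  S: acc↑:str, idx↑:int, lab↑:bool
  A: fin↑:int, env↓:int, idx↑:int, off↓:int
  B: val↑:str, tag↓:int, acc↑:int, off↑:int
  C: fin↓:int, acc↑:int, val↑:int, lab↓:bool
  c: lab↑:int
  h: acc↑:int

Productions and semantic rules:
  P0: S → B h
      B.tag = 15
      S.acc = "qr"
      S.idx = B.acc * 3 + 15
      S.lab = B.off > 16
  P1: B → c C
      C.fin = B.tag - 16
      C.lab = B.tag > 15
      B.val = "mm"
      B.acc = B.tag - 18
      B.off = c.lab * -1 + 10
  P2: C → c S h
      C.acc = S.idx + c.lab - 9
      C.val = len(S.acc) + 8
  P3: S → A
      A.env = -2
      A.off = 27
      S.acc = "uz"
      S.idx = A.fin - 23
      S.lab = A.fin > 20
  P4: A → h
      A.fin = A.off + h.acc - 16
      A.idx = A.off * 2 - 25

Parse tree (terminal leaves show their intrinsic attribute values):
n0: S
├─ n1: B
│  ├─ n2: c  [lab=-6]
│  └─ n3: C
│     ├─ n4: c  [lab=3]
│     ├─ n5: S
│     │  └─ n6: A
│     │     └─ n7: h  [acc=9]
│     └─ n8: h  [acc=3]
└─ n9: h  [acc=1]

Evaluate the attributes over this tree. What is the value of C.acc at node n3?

1. n1.tag = 15  [15]
2. n2.lab = -6  [terminal]
3. n3.fin = -1  [B.tag - 16]
4. n3.lab = false  [B.tag > 15]
5. n4.lab = 3  [terminal]
6. n6.env = -2  [-2]
7. n6.off = 27  [27]
8. n7.acc = 9  [terminal]
9. n6.fin = 20  [A.off + h.acc - 16]
10. n6.idx = 29  [A.off * 2 - 25]
11. n5.acc = "uz"  ["uz"]
12. n5.idx = -3  [A.fin - 23]
13. n5.lab = false  [A.fin > 20]
14. n8.acc = 3  [terminal]
15. n3.acc = -9  [S.idx + c.lab - 9]
16. n3.val = 10  [len(S.acc) + 8]
17. n1.val = "mm"  ["mm"]
18. n1.acc = -3  [B.tag - 18]
19. n1.off = 16  [c.lab * -1 + 10]
20. n9.acc = 1  [terminal]
21. n0.acc = "qr"  ["qr"]
22. n0.idx = 6  [B.acc * 3 + 15]
23. n0.lab = false  [B.off > 16]

-9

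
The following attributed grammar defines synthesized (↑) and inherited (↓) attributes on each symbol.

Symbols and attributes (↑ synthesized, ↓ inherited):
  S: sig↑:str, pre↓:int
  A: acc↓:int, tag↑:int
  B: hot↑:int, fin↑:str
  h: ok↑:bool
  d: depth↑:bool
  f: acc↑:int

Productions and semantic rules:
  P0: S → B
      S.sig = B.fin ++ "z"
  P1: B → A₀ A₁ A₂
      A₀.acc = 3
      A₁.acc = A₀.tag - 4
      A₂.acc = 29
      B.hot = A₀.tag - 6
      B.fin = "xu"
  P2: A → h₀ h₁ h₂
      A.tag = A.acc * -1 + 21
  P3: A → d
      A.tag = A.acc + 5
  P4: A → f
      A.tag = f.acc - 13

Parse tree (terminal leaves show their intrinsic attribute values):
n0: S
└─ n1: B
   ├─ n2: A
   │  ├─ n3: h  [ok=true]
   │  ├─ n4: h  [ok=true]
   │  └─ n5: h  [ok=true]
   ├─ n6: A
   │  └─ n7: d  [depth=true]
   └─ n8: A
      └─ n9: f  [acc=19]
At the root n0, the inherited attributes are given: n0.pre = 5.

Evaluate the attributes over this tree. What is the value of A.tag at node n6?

19

1. n0.pre = 5  [given at root]
2. n2.acc = 3  [3]
3. n3.ok = true  [terminal]
4. n4.ok = true  [terminal]
5. n5.ok = true  [terminal]
6. n2.tag = 18  [A.acc * -1 + 21]
7. n6.acc = 14  [A₀.tag - 4]
8. n7.depth = true  [terminal]
9. n6.tag = 19  [A.acc + 5]
10. n8.acc = 29  [29]
11. n9.acc = 19  [terminal]
12. n8.tag = 6  [f.acc - 13]
13. n1.hot = 12  [A₀.tag - 6]
14. n1.fin = "xu"  ["xu"]
15. n0.sig = "xuz"  [B.fin ++ "z"]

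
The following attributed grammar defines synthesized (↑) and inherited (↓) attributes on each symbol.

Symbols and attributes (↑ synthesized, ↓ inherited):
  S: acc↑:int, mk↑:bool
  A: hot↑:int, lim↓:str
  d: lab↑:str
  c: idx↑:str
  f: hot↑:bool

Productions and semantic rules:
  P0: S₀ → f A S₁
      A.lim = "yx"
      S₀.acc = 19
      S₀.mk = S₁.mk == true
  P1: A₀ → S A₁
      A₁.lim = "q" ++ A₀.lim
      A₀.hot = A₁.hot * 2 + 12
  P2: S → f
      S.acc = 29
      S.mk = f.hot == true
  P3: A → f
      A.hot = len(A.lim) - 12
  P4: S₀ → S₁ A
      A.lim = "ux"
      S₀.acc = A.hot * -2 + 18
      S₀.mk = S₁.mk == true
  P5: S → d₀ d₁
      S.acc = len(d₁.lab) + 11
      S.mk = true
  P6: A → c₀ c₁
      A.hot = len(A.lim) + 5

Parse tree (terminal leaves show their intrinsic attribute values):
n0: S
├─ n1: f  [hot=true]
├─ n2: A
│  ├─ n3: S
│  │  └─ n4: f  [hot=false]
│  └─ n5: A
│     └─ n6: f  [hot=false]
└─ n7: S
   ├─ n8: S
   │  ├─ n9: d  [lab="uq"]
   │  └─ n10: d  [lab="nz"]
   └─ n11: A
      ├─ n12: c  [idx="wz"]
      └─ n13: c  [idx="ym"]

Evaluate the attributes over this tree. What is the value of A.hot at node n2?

-6

1. n1.hot = true  [terminal]
2. n2.lim = "yx"  ["yx"]
3. n4.hot = false  [terminal]
4. n3.acc = 29  [29]
5. n3.mk = false  [f.hot == true]
6. n5.lim = "qyx"  ["q" ++ A₀.lim]
7. n6.hot = false  [terminal]
8. n5.hot = -9  [len(A.lim) - 12]
9. n2.hot = -6  [A₁.hot * 2 + 12]
10. n9.lab = "uq"  [terminal]
11. n10.lab = "nz"  [terminal]
12. n8.acc = 13  [len(d₁.lab) + 11]
13. n8.mk = true  [true]
14. n11.lim = "ux"  ["ux"]
15. n12.idx = "wz"  [terminal]
16. n13.idx = "ym"  [terminal]
17. n11.hot = 7  [len(A.lim) + 5]
18. n7.acc = 4  [A.hot * -2 + 18]
19. n7.mk = true  [S₁.mk == true]
20. n0.acc = 19  [19]
21. n0.mk = true  [S₁.mk == true]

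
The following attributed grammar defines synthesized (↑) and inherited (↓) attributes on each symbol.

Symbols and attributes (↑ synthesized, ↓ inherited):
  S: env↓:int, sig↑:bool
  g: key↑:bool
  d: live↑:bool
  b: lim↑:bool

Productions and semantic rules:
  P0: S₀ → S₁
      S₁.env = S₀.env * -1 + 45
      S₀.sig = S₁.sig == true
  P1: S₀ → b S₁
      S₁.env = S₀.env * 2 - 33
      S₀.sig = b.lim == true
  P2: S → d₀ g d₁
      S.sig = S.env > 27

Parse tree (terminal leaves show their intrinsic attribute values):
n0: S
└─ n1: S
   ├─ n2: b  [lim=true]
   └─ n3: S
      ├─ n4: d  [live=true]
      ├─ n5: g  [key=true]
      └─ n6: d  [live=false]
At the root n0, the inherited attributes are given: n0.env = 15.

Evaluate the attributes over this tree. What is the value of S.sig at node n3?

false

1. n0.env = 15  [given at root]
2. n1.env = 30  [S₀.env * -1 + 45]
3. n2.lim = true  [terminal]
4. n3.env = 27  [S₀.env * 2 - 33]
5. n4.live = true  [terminal]
6. n5.key = true  [terminal]
7. n6.live = false  [terminal]
8. n3.sig = false  [S.env > 27]
9. n1.sig = true  [b.lim == true]
10. n0.sig = true  [S₁.sig == true]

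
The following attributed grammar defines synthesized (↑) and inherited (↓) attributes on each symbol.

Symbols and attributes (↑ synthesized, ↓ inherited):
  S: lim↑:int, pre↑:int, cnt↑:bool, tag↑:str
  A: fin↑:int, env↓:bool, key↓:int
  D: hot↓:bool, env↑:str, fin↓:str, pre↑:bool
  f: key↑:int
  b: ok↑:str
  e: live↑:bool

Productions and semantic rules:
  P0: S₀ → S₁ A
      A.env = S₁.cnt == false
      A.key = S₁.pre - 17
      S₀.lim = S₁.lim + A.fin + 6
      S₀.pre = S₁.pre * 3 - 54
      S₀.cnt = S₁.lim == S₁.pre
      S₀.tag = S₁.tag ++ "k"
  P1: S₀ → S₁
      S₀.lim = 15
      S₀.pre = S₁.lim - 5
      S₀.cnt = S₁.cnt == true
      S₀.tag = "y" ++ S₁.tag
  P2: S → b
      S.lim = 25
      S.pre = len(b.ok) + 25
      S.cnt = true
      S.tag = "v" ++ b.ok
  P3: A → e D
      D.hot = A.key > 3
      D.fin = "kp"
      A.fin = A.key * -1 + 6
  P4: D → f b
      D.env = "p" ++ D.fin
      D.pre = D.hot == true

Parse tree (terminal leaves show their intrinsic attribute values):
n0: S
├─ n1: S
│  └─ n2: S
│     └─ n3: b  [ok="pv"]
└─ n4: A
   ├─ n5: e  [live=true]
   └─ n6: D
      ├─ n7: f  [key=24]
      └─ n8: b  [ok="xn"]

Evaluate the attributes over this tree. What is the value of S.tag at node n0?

1. n3.ok = "pv"  [terminal]
2. n2.lim = 25  [25]
3. n2.pre = 27  [len(b.ok) + 25]
4. n2.cnt = true  [true]
5. n2.tag = "vpv"  ["v" ++ b.ok]
6. n1.lim = 15  [15]
7. n1.pre = 20  [S₁.lim - 5]
8. n1.cnt = true  [S₁.cnt == true]
9. n1.tag = "yvpv"  ["y" ++ S₁.tag]
10. n4.env = false  [S₁.cnt == false]
11. n4.key = 3  [S₁.pre - 17]
12. n5.live = true  [terminal]
13. n6.hot = false  [A.key > 3]
14. n6.fin = "kp"  ["kp"]
15. n7.key = 24  [terminal]
16. n8.ok = "xn"  [terminal]
17. n6.env = "pkp"  ["p" ++ D.fin]
18. n6.pre = false  [D.hot == true]
19. n4.fin = 3  [A.key * -1 + 6]
20. n0.lim = 24  [S₁.lim + A.fin + 6]
21. n0.pre = 6  [S₁.pre * 3 - 54]
22. n0.cnt = false  [S₁.lim == S₁.pre]
23. n0.tag = "yvpvk"  [S₁.tag ++ "k"]

"yvpvk"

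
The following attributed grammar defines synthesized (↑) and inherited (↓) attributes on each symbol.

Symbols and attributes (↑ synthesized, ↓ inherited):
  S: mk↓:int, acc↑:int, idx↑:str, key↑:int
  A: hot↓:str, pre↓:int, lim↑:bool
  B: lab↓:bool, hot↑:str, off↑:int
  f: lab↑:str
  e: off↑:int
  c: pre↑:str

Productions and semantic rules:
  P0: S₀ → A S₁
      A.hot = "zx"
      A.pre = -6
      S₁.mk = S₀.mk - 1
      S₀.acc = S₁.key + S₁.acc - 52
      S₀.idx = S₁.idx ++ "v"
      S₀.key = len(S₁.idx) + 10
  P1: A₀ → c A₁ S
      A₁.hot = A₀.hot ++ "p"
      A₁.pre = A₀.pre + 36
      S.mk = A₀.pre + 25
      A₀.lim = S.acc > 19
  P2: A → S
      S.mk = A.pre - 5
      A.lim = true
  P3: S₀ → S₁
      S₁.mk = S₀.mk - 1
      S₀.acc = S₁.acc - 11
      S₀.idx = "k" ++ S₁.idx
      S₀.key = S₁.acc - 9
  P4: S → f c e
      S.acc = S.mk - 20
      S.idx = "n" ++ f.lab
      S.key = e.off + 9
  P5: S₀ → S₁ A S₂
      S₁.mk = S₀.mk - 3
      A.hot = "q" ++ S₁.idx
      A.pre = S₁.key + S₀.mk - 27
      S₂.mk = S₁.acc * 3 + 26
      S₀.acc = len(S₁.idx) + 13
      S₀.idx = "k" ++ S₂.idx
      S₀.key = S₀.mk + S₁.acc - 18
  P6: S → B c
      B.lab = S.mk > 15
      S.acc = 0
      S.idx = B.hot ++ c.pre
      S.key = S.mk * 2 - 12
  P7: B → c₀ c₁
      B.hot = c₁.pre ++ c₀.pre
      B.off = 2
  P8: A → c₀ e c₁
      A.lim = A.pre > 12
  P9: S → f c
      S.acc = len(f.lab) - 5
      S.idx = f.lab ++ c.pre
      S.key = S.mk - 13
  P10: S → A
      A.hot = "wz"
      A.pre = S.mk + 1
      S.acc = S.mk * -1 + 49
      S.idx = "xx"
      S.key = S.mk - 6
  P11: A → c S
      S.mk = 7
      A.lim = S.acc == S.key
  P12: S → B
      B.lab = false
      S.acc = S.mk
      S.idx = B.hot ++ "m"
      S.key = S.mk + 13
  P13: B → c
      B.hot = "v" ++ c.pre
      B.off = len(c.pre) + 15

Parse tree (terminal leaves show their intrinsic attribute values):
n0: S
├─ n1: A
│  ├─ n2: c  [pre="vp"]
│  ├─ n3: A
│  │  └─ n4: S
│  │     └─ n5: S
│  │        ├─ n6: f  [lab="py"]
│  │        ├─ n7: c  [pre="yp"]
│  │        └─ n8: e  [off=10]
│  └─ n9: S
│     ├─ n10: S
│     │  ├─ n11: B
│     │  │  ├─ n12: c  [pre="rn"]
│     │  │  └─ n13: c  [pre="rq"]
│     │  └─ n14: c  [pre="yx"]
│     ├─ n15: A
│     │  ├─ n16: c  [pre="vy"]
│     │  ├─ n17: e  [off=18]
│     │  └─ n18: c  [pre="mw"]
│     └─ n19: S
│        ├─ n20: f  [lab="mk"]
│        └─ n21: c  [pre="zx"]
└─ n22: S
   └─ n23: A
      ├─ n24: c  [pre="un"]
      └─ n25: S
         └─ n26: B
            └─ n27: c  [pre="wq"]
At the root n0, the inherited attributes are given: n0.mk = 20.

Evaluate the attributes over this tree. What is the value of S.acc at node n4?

-7

1. n0.mk = 20  [given at root]
2. n1.hot = "zx"  ["zx"]
3. n1.pre = -6  [-6]
4. n2.pre = "vp"  [terminal]
5. n3.hot = "zxp"  [A₀.hot ++ "p"]
6. n3.pre = 30  [A₀.pre + 36]
7. n4.mk = 25  [A.pre - 5]
8. n5.mk = 24  [S₀.mk - 1]
9. n6.lab = "py"  [terminal]
10. n7.pre = "yp"  [terminal]
11. n8.off = 10  [terminal]
12. n5.acc = 4  [S.mk - 20]
13. n5.idx = "npy"  ["n" ++ f.lab]
14. n5.key = 19  [e.off + 9]
15. n4.acc = -7  [S₁.acc - 11]
16. n4.idx = "knpy"  ["k" ++ S₁.idx]
17. n4.key = -5  [S₁.acc - 9]
18. n3.lim = true  [true]
19. n9.mk = 19  [A₀.pre + 25]
20. n10.mk = 16  [S₀.mk - 3]
21. n11.lab = true  [S.mk > 15]
22. n12.pre = "rn"  [terminal]
23. n13.pre = "rq"  [terminal]
24. n11.hot = "rqrn"  [c₁.pre ++ c₀.pre]
25. n11.off = 2  [2]
26. n14.pre = "yx"  [terminal]
27. n10.acc = 0  [0]
28. n10.idx = "rqrnyx"  [B.hot ++ c.pre]
29. n10.key = 20  [S.mk * 2 - 12]
30. n15.hot = "qrqrnyx"  ["q" ++ S₁.idx]
31. n15.pre = 12  [S₁.key + S₀.mk - 27]
32. n16.pre = "vy"  [terminal]
33. n17.off = 18  [terminal]
34. n18.pre = "mw"  [terminal]
35. n15.lim = false  [A.pre > 12]
36. n19.mk = 26  [S₁.acc * 3 + 26]
37. n20.lab = "mk"  [terminal]
38. n21.pre = "zx"  [terminal]
39. n19.acc = -3  [len(f.lab) - 5]
40. n19.idx = "mkzx"  [f.lab ++ c.pre]
41. n19.key = 13  [S.mk - 13]
42. n9.acc = 19  [len(S₁.idx) + 13]
43. n9.idx = "kmkzx"  ["k" ++ S₂.idx]
44. n9.key = 1  [S₀.mk + S₁.acc - 18]
45. n1.lim = false  [S.acc > 19]
46. n22.mk = 19  [S₀.mk - 1]
47. n23.hot = "wz"  ["wz"]
48. n23.pre = 20  [S.mk + 1]
49. n24.pre = "un"  [terminal]
50. n25.mk = 7  [7]
51. n26.lab = false  [false]
52. n27.pre = "wq"  [terminal]
53. n26.hot = "vwq"  ["v" ++ c.pre]
54. n26.off = 17  [len(c.pre) + 15]
55. n25.acc = 7  [S.mk]
56. n25.idx = "vwqm"  [B.hot ++ "m"]
57. n25.key = 20  [S.mk + 13]
58. n23.lim = false  [S.acc == S.key]
59. n22.acc = 30  [S.mk * -1 + 49]
60. n22.idx = "xx"  ["xx"]
61. n22.key = 13  [S.mk - 6]
62. n0.acc = -9  [S₁.key + S₁.acc - 52]
63. n0.idx = "xxv"  [S₁.idx ++ "v"]
64. n0.key = 12  [len(S₁.idx) + 10]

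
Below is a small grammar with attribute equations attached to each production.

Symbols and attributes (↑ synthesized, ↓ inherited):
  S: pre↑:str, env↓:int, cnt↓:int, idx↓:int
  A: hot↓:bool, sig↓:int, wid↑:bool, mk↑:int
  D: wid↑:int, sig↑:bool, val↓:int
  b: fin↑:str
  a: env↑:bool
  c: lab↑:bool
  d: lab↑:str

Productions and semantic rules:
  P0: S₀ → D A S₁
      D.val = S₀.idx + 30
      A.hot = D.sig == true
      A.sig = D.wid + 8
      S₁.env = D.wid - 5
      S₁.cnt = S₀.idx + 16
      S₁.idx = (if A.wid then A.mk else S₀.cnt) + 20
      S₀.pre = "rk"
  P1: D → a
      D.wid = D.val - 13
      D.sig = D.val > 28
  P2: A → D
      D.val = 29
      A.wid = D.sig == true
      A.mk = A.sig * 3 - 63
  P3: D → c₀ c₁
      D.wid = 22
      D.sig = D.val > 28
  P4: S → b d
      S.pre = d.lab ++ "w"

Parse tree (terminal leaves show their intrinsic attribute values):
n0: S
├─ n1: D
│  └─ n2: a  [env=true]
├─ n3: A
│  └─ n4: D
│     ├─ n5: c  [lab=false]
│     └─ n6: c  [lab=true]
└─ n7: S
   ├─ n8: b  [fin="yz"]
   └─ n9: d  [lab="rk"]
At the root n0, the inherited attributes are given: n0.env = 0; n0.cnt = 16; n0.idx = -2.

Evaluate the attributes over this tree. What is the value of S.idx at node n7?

1. n0.env = 0  [given at root]
2. n0.cnt = 16  [given at root]
3. n0.idx = -2  [given at root]
4. n1.val = 28  [S₀.idx + 30]
5. n2.env = true  [terminal]
6. n1.wid = 15  [D.val - 13]
7. n1.sig = false  [D.val > 28]
8. n3.hot = false  [D.sig == true]
9. n3.sig = 23  [D.wid + 8]
10. n4.val = 29  [29]
11. n5.lab = false  [terminal]
12. n6.lab = true  [terminal]
13. n4.wid = 22  [22]
14. n4.sig = true  [D.val > 28]
15. n3.wid = true  [D.sig == true]
16. n3.mk = 6  [A.sig * 3 - 63]
17. n7.env = 10  [D.wid - 5]
18. n7.cnt = 14  [S₀.idx + 16]
19. n7.idx = 26  [(if A.wid then A.mk else S₀.cnt) + 20]
20. n8.fin = "yz"  [terminal]
21. n9.lab = "rk"  [terminal]
22. n7.pre = "rkw"  [d.lab ++ "w"]
23. n0.pre = "rk"  ["rk"]

26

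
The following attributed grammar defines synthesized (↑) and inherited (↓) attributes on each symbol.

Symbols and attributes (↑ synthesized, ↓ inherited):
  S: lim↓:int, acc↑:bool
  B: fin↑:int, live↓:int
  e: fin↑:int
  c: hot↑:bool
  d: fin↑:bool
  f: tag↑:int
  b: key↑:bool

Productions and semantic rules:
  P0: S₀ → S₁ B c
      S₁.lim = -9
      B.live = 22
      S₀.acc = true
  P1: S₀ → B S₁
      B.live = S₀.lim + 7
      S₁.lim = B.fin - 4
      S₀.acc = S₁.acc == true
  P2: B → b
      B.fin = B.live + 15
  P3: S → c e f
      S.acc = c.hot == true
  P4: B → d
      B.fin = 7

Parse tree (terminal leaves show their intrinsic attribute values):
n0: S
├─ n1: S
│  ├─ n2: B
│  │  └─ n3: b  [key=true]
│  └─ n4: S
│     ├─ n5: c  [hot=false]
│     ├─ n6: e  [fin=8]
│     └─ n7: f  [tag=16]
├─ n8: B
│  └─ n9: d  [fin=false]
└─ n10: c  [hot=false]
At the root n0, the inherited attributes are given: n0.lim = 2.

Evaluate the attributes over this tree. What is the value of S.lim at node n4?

9

1. n0.lim = 2  [given at root]
2. n1.lim = -9  [-9]
3. n2.live = -2  [S₀.lim + 7]
4. n3.key = true  [terminal]
5. n2.fin = 13  [B.live + 15]
6. n4.lim = 9  [B.fin - 4]
7. n5.hot = false  [terminal]
8. n6.fin = 8  [terminal]
9. n7.tag = 16  [terminal]
10. n4.acc = false  [c.hot == true]
11. n1.acc = false  [S₁.acc == true]
12. n8.live = 22  [22]
13. n9.fin = false  [terminal]
14. n8.fin = 7  [7]
15. n10.hot = false  [terminal]
16. n0.acc = true  [true]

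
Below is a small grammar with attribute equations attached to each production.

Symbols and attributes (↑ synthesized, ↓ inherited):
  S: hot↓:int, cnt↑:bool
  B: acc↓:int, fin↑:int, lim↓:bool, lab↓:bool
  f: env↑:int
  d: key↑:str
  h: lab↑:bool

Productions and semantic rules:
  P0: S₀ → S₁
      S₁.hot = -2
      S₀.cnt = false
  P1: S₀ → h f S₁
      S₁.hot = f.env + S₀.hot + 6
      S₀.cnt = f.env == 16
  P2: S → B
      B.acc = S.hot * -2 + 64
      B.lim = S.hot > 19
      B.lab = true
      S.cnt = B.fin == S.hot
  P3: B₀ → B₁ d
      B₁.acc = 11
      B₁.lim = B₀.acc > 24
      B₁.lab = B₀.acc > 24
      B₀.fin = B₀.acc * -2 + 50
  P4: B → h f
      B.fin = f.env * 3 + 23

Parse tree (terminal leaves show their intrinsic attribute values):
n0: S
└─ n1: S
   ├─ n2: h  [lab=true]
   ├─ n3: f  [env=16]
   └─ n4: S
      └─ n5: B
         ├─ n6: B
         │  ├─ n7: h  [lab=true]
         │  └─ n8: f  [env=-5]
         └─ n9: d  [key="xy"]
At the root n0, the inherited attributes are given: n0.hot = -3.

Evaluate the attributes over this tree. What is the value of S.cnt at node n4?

1. n0.hot = -3  [given at root]
2. n1.hot = -2  [-2]
3. n2.lab = true  [terminal]
4. n3.env = 16  [terminal]
5. n4.hot = 20  [f.env + S₀.hot + 6]
6. n5.acc = 24  [S.hot * -2 + 64]
7. n5.lim = true  [S.hot > 19]
8. n5.lab = true  [true]
9. n6.acc = 11  [11]
10. n6.lim = false  [B₀.acc > 24]
11. n6.lab = false  [B₀.acc > 24]
12. n7.lab = true  [terminal]
13. n8.env = -5  [terminal]
14. n6.fin = 8  [f.env * 3 + 23]
15. n9.key = "xy"  [terminal]
16. n5.fin = 2  [B₀.acc * -2 + 50]
17. n4.cnt = false  [B.fin == S.hot]
18. n1.cnt = true  [f.env == 16]
19. n0.cnt = false  [false]

false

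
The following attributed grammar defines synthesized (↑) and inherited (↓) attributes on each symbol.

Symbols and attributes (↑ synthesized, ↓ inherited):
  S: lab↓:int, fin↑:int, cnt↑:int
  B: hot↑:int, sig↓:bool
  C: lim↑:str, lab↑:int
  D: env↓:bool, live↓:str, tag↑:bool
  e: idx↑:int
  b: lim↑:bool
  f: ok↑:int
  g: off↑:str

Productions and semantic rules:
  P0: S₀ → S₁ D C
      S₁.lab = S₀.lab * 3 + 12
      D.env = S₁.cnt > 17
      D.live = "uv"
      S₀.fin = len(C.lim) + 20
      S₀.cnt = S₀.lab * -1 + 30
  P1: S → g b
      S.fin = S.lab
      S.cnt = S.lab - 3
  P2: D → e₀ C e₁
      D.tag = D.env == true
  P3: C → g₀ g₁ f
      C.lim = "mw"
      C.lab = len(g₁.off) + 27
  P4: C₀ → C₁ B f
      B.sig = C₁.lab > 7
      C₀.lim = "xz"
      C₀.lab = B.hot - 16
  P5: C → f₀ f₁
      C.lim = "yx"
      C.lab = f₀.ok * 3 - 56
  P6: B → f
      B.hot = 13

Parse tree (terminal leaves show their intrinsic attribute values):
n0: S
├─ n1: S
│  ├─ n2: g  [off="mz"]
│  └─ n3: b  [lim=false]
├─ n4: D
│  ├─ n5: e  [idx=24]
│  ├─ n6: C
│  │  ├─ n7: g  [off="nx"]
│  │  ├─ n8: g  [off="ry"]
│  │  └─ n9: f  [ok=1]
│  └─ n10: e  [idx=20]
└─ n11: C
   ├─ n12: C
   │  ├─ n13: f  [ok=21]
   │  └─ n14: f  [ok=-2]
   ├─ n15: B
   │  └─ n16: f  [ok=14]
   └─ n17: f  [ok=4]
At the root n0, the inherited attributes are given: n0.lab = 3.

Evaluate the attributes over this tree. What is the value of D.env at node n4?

1. n0.lab = 3  [given at root]
2. n1.lab = 21  [S₀.lab * 3 + 12]
3. n2.off = "mz"  [terminal]
4. n3.lim = false  [terminal]
5. n1.fin = 21  [S.lab]
6. n1.cnt = 18  [S.lab - 3]
7. n4.env = true  [S₁.cnt > 17]
8. n4.live = "uv"  ["uv"]
9. n5.idx = 24  [terminal]
10. n7.off = "nx"  [terminal]
11. n8.off = "ry"  [terminal]
12. n9.ok = 1  [terminal]
13. n6.lim = "mw"  ["mw"]
14. n6.lab = 29  [len(g₁.off) + 27]
15. n10.idx = 20  [terminal]
16. n4.tag = true  [D.env == true]
17. n13.ok = 21  [terminal]
18. n14.ok = -2  [terminal]
19. n12.lim = "yx"  ["yx"]
20. n12.lab = 7  [f₀.ok * 3 - 56]
21. n15.sig = false  [C₁.lab > 7]
22. n16.ok = 14  [terminal]
23. n15.hot = 13  [13]
24. n17.ok = 4  [terminal]
25. n11.lim = "xz"  ["xz"]
26. n11.lab = -3  [B.hot - 16]
27. n0.fin = 22  [len(C.lim) + 20]
28. n0.cnt = 27  [S₀.lab * -1 + 30]

true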